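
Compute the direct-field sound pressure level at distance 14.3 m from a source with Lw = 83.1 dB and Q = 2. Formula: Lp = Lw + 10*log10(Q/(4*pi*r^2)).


4*pi*r^2 = 4*pi*14.3^2 = 2569.7 m^2
Q / (4*pi*r^2) = 2 / 2569.7 = 0.000778301
Lp = 83.1 + 10*log10(0.000778301) = 52.011 dB


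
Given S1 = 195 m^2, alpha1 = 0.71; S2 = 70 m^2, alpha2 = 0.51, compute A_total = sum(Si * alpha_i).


195 * 0.71 = 138.45
70 * 0.51 = 35.7
A_total = 138.45 + 35.7 = 174.15 m^2


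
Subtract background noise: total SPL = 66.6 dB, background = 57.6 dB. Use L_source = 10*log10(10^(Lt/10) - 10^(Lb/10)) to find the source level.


10^(66.6/10) = 4.57088e+06
10^(57.6/10) = 575440
Difference = 4.57088e+06 - 575440 = 3.99544e+06
L_source = 10*log10(3.99544e+06) = 66.016 dB


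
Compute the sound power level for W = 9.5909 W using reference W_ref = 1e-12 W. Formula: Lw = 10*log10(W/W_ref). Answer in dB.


W / W_ref = 9.5909 / 1e-12 = 9.5909e+12
Lw = 10 * log10(9.5909e+12) = 129.82 dB


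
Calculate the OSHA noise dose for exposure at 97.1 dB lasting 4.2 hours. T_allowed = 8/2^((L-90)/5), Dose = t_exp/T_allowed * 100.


T_allowed = 8 / 2^((97.1 - 90)/5) = 2.9897 hr
Dose = 4.2 / 2.9897 * 100 = 140.48 %


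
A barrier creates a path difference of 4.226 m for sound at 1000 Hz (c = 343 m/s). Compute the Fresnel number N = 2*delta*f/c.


N = 2*delta*f/c = 2*delta/lambda, where lambda = c/f
lambda = 343 / 1000 = 0.343 m
N = 2 * 4.226 / 0.343 = 24.641


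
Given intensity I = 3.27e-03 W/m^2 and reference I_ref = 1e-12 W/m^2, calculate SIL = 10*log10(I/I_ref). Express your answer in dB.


I / I_ref = 3.27e-03 / 1e-12 = 3.27e+09
SIL = 10 * log10(3.27e+09) = 95.145 dB


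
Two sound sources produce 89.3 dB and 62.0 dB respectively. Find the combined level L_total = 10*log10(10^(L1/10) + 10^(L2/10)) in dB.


10^(89.3/10) = 8.51138e+08
10^(62.0/10) = 1.58489e+06
Sum = 8.51138e+08 + 1.58489e+06 = 8.52723e+08
L_total = 10*log10(8.52723e+08) = 89.308 dB


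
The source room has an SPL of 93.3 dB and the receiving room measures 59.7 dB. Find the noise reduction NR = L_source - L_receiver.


NR = L_source - L_receiver (difference between source and receiving room levels)
NR = 93.3 - 59.7 = 33.6 dB


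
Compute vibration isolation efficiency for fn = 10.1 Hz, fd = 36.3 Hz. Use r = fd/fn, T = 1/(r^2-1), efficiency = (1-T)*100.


r = 36.3 / 10.1 = 3.59406
r^2 - 1 = 3.59406^2 - 1 = 11.9173
T = 1/11.9173 = 0.0839116
Efficiency = (1 - 0.0839116)*100 = 91.609 %


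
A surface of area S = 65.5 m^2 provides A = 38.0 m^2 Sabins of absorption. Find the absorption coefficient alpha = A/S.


Absorption coefficient = absorbed power / incident power
alpha = A / S = 38.0 / 65.5 = 0.58015


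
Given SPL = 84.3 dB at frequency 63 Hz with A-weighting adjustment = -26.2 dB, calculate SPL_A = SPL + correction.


A-weighting table: 63 Hz -> -26.2 dB correction
SPL_A = SPL + correction = 84.3 + (-26.2) = 58.1 dBA


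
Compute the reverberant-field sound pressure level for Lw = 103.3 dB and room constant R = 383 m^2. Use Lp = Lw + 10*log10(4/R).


4/R = 4/383 = 0.0104439
Lp = 103.3 + 10*log10(0.0104439) = 83.489 dB


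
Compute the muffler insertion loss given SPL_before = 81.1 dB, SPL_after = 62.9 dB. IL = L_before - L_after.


Insertion loss = SPL without muffler - SPL with muffler
IL = 81.1 - 62.9 = 18.2 dB


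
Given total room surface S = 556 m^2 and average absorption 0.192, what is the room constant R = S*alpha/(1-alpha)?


R = 556 * 0.192 / (1 - 0.192) = 132.12 m^2


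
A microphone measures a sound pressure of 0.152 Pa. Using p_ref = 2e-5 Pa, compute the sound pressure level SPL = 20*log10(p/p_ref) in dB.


p / p_ref = 0.152 / 2e-5 = 7600
SPL = 20 * log10(7600) = 77.616 dB


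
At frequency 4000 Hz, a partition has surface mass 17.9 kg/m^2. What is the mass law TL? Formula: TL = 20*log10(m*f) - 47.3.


m * f = 17.9 * 4000 = 71600
20*log10(71600) = 97.0983 dB
TL = 97.0983 - 47.3 = 49.798 dB


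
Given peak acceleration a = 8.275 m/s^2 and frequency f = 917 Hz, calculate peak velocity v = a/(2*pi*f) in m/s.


omega = 2*pi*f = 2*pi*917 = 5761.68 rad/s
v = a / omega = 8.275 / 5761.68 = 0.0014362 m/s


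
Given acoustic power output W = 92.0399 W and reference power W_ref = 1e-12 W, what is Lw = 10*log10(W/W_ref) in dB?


W / W_ref = 92.0399 / 1e-12 = 9.20399e+13
Lw = 10 * log10(9.20399e+13) = 139.64 dB


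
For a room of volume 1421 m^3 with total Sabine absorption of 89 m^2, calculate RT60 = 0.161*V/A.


RT60 = 0.161 * 1421 / 89 = 2.5706 s


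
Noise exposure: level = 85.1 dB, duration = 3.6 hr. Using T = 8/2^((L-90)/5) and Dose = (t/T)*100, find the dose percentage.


T_allowed = 8 / 2^((85.1 - 90)/5) = 15.7797 hr
Dose = 3.6 / 15.7797 * 100 = 22.814 %


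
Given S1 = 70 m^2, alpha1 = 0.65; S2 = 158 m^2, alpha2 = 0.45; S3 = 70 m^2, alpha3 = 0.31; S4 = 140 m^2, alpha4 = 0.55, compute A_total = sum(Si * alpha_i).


70 * 0.65 = 45.5
158 * 0.45 = 71.1
70 * 0.31 = 21.7
140 * 0.55 = 77
A_total = 45.5 + 71.1 + 21.7 + 77 = 215.3 m^2


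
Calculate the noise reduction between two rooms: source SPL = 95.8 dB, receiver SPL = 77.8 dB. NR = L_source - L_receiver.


NR = L_source - L_receiver (difference between source and receiving room levels)
NR = 95.8 - 77.8 = 18 dB


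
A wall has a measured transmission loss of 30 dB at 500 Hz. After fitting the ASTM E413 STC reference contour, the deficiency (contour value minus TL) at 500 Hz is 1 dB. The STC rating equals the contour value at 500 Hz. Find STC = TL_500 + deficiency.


By ASTM E413, STC = value of the fitted reference contour at 500 Hz.
Contour value at 500 Hz = TL_500 + deficiency = 30 + 1 = 31
STC = 31


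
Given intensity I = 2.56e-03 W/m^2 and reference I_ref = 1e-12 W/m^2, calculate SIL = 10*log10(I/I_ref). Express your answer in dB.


I / I_ref = 2.56e-03 / 1e-12 = 2.56e+09
SIL = 10 * log10(2.56e+09) = 94.082 dB


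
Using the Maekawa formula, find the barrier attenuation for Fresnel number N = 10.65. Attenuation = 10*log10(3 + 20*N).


3 + 20*N = 3 + 20*10.65 = 216
Att = 10*log10(216) = 23.345 dB


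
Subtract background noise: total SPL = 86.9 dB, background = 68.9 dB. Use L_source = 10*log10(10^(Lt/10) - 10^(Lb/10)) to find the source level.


10^(86.9/10) = 4.89779e+08
10^(68.9/10) = 7.76247e+06
Difference = 4.89779e+08 - 7.76247e+06 = 4.82017e+08
L_source = 10*log10(4.82017e+08) = 86.831 dB


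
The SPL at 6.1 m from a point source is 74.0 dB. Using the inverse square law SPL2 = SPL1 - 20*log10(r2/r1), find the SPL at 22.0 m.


r2/r1 = 22.0/6.1 = 3.60656
Correction = 20*log10(3.60656) = 11.1419 dB
SPL2 = 74.0 - 11.1419 = 62.858 dB


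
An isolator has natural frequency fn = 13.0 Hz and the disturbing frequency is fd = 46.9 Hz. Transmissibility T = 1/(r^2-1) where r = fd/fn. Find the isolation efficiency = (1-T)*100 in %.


r = 46.9 / 13.0 = 3.60769
r^2 - 1 = 3.60769^2 - 1 = 12.0154
T = 1/12.0154 = 0.0832265
Efficiency = (1 - 0.0832265)*100 = 91.677 %


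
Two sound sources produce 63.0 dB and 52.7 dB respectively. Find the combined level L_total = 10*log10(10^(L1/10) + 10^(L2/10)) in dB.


10^(63.0/10) = 1.99526e+06
10^(52.7/10) = 186209
Sum = 1.99526e+06 + 186209 = 2.18147e+06
L_total = 10*log10(2.18147e+06) = 63.387 dB


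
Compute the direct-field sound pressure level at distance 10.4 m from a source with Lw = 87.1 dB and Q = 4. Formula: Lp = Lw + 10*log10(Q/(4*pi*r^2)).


4*pi*r^2 = 4*pi*10.4^2 = 1359.18 m^2
Q / (4*pi*r^2) = 4 / 1359.18 = 0.00294295
Lp = 87.1 + 10*log10(0.00294295) = 61.788 dB


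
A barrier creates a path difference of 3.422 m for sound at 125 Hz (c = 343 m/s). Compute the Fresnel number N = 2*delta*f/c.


N = 2*delta*f/c = 2*delta/lambda, where lambda = c/f
lambda = 343 / 125 = 2.744 m
N = 2 * 3.422 / 2.744 = 2.4942


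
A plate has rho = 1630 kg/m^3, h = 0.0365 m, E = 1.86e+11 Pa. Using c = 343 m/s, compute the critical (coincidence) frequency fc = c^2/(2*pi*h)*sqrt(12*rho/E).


12*rho/E = 12*1630/1.86e+11 = 1.05161e-07
sqrt(12*rho/E) = sqrt(1.05161e-07) = 0.000324285
c^2/(2*pi*h) = 343^2/(2*pi*0.0365) = 512998
fc = 512998 * 0.000324285 = 166.36 Hz


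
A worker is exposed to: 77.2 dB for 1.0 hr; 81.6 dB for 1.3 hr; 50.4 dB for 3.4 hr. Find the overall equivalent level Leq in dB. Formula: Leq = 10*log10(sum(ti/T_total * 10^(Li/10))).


T_total = 1.0 + 1.3 + 3.4 = 5.7 hr
(1.0/5.7) * 10^(77.2/10) = 9.20715e+06
(1.3/5.7) * 10^(81.6/10) = 3.29662e+07
(3.4/5.7) * 10^(50.4/10) = 65404
Sum = 9.20715e+06 + 3.29662e+07 + 65404 = 4.22388e+07
Leq = 10*log10(4.22388e+07) = 76.257 dB


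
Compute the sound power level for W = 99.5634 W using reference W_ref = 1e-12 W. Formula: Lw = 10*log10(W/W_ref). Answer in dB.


W / W_ref = 99.5634 / 1e-12 = 9.95634e+13
Lw = 10 * log10(9.95634e+13) = 139.98 dB


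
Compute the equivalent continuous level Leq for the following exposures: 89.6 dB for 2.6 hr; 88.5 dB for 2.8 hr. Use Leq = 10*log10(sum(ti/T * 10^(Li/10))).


T_total = 2.6 + 2.8 = 5.4 hr
(2.6/5.4) * 10^(89.6/10) = 4.39116e+08
(2.8/5.4) * 10^(88.5/10) = 3.67083e+08
Sum = 4.39116e+08 + 3.67083e+08 = 8.06199e+08
Leq = 10*log10(8.06199e+08) = 89.064 dB


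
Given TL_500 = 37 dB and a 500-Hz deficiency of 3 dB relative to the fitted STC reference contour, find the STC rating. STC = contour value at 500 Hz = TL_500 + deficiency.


By ASTM E413, STC = value of the fitted reference contour at 500 Hz.
Contour value at 500 Hz = TL_500 + deficiency = 37 + 3 = 40
STC = 40


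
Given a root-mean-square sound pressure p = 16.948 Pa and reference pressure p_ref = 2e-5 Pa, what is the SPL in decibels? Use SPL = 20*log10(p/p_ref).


p / p_ref = 16.948 / 2e-5 = 847400
SPL = 20 * log10(847400) = 118.56 dB


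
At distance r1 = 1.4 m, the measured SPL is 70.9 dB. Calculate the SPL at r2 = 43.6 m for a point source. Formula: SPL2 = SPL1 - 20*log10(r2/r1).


r2/r1 = 43.6/1.4 = 31.1429
Correction = 20*log10(31.1429) = 29.8672 dB
SPL2 = 70.9 - 29.8672 = 41.033 dB


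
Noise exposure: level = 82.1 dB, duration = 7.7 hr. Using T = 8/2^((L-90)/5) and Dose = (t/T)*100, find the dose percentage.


T_allowed = 8 / 2^((82.1 - 90)/5) = 23.9176 hr
Dose = 7.7 / 23.9176 * 100 = 32.194 %


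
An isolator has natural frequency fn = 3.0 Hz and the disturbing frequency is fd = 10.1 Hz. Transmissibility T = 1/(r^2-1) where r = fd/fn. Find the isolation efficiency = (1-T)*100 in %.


r = 10.1 / 3.0 = 3.36667
r^2 - 1 = 3.36667^2 - 1 = 10.3345
T = 1/10.3345 = 0.0967633
Efficiency = (1 - 0.0967633)*100 = 90.324 %


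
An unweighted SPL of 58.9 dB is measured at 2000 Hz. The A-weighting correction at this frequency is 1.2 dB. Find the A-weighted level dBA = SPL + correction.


A-weighting table: 2000 Hz -> 1.2 dB correction
SPL_A = SPL + correction = 58.9 + (1.2) = 60.1 dBA


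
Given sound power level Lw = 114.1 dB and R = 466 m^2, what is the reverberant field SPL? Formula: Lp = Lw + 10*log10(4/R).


4/R = 4/466 = 0.00858369
Lp = 114.1 + 10*log10(0.00858369) = 93.437 dB


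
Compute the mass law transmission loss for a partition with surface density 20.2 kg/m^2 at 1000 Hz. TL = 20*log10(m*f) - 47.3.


m * f = 20.2 * 1000 = 20200
20*log10(20200) = 86.107 dB
TL = 86.107 - 47.3 = 38.807 dB


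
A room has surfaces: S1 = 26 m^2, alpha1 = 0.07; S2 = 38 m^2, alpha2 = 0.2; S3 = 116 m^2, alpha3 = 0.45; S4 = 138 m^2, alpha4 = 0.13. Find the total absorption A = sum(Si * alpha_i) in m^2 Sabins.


26 * 0.07 = 1.82
38 * 0.2 = 7.6
116 * 0.45 = 52.2
138 * 0.13 = 17.94
A_total = 1.82 + 7.6 + 52.2 + 17.94 = 79.56 m^2


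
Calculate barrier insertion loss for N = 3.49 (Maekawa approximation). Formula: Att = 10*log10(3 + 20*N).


3 + 20*N = 3 + 20*3.49 = 72.8
Att = 10*log10(72.8) = 18.621 dB


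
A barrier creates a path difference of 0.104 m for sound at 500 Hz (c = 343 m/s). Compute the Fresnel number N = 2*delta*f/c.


N = 2*delta*f/c = 2*delta/lambda, where lambda = c/f
lambda = 343 / 500 = 0.686 m
N = 2 * 0.104 / 0.686 = 0.30321


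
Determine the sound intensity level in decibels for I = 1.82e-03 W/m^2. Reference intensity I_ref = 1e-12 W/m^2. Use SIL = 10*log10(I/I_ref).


I / I_ref = 1.82e-03 / 1e-12 = 1.82e+09
SIL = 10 * log10(1.82e+09) = 92.601 dB


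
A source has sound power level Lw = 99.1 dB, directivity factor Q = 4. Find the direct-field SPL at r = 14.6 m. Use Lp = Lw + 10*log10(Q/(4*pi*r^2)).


4*pi*r^2 = 4*pi*14.6^2 = 2678.65 m^2
Q / (4*pi*r^2) = 4 / 2678.65 = 0.00149329
Lp = 99.1 + 10*log10(0.00149329) = 70.841 dB


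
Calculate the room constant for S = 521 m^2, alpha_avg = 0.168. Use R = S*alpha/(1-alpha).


R = 521 * 0.168 / (1 - 0.168) = 105.2 m^2


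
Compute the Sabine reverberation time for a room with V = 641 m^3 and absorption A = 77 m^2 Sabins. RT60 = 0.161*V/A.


RT60 = 0.161 * 641 / 77 = 1.3403 s


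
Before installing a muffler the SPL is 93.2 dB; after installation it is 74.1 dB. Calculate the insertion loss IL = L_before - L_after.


Insertion loss = SPL without muffler - SPL with muffler
IL = 93.2 - 74.1 = 19.1 dB


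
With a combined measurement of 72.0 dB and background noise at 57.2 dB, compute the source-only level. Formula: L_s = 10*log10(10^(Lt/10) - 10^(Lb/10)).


10^(72.0/10) = 1.58489e+07
10^(57.2/10) = 524807
Difference = 1.58489e+07 - 524807 = 1.53241e+07
L_source = 10*log10(1.53241e+07) = 71.854 dB


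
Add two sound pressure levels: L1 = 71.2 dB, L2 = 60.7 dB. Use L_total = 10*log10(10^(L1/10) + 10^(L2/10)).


10^(71.2/10) = 1.31826e+07
10^(60.7/10) = 1.1749e+06
Sum = 1.31826e+07 + 1.1749e+06 = 1.43575e+07
L_total = 10*log10(1.43575e+07) = 71.571 dB


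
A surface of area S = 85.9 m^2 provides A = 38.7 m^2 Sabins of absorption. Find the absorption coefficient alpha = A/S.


Absorption coefficient = absorbed power / incident power
alpha = A / S = 38.7 / 85.9 = 0.45052


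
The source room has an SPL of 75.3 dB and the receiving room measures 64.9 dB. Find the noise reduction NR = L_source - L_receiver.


NR = L_source - L_receiver (difference between source and receiving room levels)
NR = 75.3 - 64.9 = 10.4 dB


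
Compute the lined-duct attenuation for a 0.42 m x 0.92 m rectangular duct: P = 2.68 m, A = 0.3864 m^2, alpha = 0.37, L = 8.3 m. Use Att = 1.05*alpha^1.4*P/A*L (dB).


alpha^1.4 = 0.37^1.4 = 0.248589
Attenuation rate = 1.05 * alpha^1.4 * P / A
= 1.05 * 0.248589 * 2.68 / 0.3864 = 1.81038 dB/m
Total Att = 1.81038 * 8.3 = 15.026 dB


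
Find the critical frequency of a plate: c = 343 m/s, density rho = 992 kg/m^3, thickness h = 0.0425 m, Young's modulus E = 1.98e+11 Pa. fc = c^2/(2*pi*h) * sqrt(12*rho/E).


12*rho/E = 12*992/1.98e+11 = 6.01212e-08
sqrt(12*rho/E) = sqrt(6.01212e-08) = 0.000245196
c^2/(2*pi*h) = 343^2/(2*pi*0.0425) = 440575
fc = 440575 * 0.000245196 = 108.03 Hz


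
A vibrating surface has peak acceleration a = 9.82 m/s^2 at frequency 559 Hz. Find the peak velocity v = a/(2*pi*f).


omega = 2*pi*f = 2*pi*559 = 3512.3 rad/s
v = a / omega = 9.82 / 3512.3 = 0.0027959 m/s


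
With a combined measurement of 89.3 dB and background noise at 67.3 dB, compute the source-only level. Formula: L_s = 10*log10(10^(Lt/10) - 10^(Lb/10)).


10^(89.3/10) = 8.51138e+08
10^(67.3/10) = 5.37032e+06
Difference = 8.51138e+08 - 5.37032e+06 = 8.45768e+08
L_source = 10*log10(8.45768e+08) = 89.273 dB


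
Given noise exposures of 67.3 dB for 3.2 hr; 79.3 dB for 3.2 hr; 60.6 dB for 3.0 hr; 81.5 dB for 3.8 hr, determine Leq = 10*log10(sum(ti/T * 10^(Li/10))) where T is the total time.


T_total = 3.2 + 3.2 + 3.0 + 3.8 = 13.2 hr
(3.2/13.2) * 10^(67.3/10) = 1.3019e+06
(3.2/13.2) * 10^(79.3/10) = 2.06336e+07
(3.0/13.2) * 10^(60.6/10) = 260944
(3.8/13.2) * 10^(81.5/10) = 4.0664e+07
Sum = 1.3019e+06 + 2.06336e+07 + 260944 + 4.0664e+07 = 6.28604e+07
Leq = 10*log10(6.28604e+07) = 77.984 dB


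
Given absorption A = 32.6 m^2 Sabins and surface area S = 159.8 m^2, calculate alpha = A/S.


Absorption coefficient = absorbed power / incident power
alpha = A / S = 32.6 / 159.8 = 0.20401


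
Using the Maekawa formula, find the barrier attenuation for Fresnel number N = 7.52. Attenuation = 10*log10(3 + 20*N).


3 + 20*N = 3 + 20*7.52 = 153.4
Att = 10*log10(153.4) = 21.858 dB


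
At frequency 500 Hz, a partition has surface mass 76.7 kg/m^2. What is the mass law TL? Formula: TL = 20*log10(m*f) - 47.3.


m * f = 76.7 * 500 = 38350
20*log10(38350) = 91.6753 dB
TL = 91.6753 - 47.3 = 44.375 dB


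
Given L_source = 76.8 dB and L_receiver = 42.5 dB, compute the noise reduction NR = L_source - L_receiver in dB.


NR = L_source - L_receiver (difference between source and receiving room levels)
NR = 76.8 - 42.5 = 34.3 dB


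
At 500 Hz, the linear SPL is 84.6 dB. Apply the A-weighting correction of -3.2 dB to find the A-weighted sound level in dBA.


A-weighting table: 500 Hz -> -3.2 dB correction
SPL_A = SPL + correction = 84.6 + (-3.2) = 81.4 dBA


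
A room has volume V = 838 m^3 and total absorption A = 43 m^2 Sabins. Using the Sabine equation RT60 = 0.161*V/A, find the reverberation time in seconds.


RT60 = 0.161 * 838 / 43 = 3.1376 s


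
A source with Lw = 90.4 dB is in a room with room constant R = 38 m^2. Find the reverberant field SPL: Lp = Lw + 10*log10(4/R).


4/R = 4/38 = 0.105263
Lp = 90.4 + 10*log10(0.105263) = 80.623 dB


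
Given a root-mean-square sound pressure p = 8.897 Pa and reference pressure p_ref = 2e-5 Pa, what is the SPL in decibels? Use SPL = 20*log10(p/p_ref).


p / p_ref = 8.897 / 2e-5 = 444850
SPL = 20 * log10(444850) = 112.96 dB


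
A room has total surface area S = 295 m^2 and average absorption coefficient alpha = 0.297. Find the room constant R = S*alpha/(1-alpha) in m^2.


R = 295 * 0.297 / (1 - 0.297) = 124.63 m^2


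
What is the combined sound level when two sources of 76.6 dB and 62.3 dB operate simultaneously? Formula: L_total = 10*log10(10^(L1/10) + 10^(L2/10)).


10^(76.6/10) = 4.57088e+07
10^(62.3/10) = 1.69824e+06
Sum = 4.57088e+07 + 1.69824e+06 = 4.7407e+07
L_total = 10*log10(4.7407e+07) = 76.758 dB


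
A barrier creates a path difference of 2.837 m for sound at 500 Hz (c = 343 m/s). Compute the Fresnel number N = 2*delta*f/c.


N = 2*delta*f/c = 2*delta/lambda, where lambda = c/f
lambda = 343 / 500 = 0.686 m
N = 2 * 2.837 / 0.686 = 8.2711


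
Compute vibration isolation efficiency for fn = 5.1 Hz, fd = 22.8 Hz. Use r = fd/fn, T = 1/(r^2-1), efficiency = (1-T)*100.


r = 22.8 / 5.1 = 4.47059
r^2 - 1 = 4.47059^2 - 1 = 18.9862
T = 1/18.9862 = 0.0526698
Efficiency = (1 - 0.0526698)*100 = 94.733 %


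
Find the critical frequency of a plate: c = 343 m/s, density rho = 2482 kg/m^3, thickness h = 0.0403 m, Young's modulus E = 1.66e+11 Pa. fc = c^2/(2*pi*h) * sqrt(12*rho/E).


12*rho/E = 12*2482/1.66e+11 = 1.79422e-07
sqrt(12*rho/E) = sqrt(1.79422e-07) = 0.000423582
c^2/(2*pi*h) = 343^2/(2*pi*0.0403) = 464626
fc = 464626 * 0.000423582 = 196.81 Hz


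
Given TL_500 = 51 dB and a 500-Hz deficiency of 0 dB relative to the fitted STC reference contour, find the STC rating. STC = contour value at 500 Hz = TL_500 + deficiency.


By ASTM E413, STC = value of the fitted reference contour at 500 Hz.
Contour value at 500 Hz = TL_500 + deficiency = 51 + 0 = 51
STC = 51


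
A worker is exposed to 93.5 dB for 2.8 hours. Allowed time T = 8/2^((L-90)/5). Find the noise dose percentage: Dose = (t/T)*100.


T_allowed = 8 / 2^((93.5 - 90)/5) = 4.92458 hr
Dose = 2.8 / 4.92458 * 100 = 56.858 %


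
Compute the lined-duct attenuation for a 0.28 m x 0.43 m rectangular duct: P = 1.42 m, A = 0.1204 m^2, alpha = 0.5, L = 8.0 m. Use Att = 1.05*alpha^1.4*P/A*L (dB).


alpha^1.4 = 0.5^1.4 = 0.378929
Attenuation rate = 1.05 * alpha^1.4 * P / A
= 1.05 * 0.378929 * 1.42 / 0.1204 = 4.69255 dB/m
Total Att = 4.69255 * 8.0 = 37.54 dB


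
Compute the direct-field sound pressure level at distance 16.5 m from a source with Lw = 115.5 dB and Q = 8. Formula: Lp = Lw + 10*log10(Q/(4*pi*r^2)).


4*pi*r^2 = 4*pi*16.5^2 = 3421.19 m^2
Q / (4*pi*r^2) = 8 / 3421.19 = 0.00233837
Lp = 115.5 + 10*log10(0.00233837) = 89.189 dB


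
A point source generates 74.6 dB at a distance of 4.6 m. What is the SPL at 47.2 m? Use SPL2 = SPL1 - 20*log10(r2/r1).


r2/r1 = 47.2/4.6 = 10.2609
Correction = 20*log10(10.2609) = 20.2237 dB
SPL2 = 74.6 - 20.2237 = 54.376 dB


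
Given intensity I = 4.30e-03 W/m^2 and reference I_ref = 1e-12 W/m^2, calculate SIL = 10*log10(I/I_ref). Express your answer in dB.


I / I_ref = 4.30e-03 / 1e-12 = 4.3e+09
SIL = 10 * log10(4.3e+09) = 96.335 dB


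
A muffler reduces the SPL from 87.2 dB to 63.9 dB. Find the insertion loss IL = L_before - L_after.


Insertion loss = SPL without muffler - SPL with muffler
IL = 87.2 - 63.9 = 23.3 dB


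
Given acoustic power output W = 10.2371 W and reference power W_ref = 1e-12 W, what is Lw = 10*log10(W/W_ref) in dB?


W / W_ref = 10.2371 / 1e-12 = 1.02371e+13
Lw = 10 * log10(1.02371e+13) = 130.1 dB


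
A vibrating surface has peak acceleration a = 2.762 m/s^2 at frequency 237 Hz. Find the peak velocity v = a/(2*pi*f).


omega = 2*pi*f = 2*pi*237 = 1489.11 rad/s
v = a / omega = 2.762 / 1489.11 = 0.0018548 m/s


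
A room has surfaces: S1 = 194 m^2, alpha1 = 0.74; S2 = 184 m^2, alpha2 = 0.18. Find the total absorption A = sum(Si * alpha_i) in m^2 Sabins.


194 * 0.74 = 143.56
184 * 0.18 = 33.12
A_total = 143.56 + 33.12 = 176.68 m^2


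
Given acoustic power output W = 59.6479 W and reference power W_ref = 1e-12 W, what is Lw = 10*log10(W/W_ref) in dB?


W / W_ref = 59.6479 / 1e-12 = 5.96479e+13
Lw = 10 * log10(5.96479e+13) = 137.76 dB


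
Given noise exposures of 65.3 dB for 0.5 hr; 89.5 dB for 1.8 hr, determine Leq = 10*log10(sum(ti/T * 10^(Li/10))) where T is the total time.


T_total = 0.5 + 1.8 = 2.3 hr
(0.5/2.3) * 10^(65.3/10) = 736618
(1.8/2.3) * 10^(89.5/10) = 6.97501e+08
Sum = 736618 + 6.97501e+08 = 6.98238e+08
Leq = 10*log10(6.98238e+08) = 88.44 dB


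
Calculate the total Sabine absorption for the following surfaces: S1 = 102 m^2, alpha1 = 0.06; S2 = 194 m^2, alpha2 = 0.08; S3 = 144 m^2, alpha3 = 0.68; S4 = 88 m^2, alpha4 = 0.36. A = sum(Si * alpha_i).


102 * 0.06 = 6.12
194 * 0.08 = 15.52
144 * 0.68 = 97.92
88 * 0.36 = 31.68
A_total = 6.12 + 15.52 + 97.92 + 31.68 = 151.24 m^2


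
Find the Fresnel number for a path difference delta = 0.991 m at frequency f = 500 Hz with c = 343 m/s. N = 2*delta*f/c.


N = 2*delta*f/c = 2*delta/lambda, where lambda = c/f
lambda = 343 / 500 = 0.686 m
N = 2 * 0.991 / 0.686 = 2.8892


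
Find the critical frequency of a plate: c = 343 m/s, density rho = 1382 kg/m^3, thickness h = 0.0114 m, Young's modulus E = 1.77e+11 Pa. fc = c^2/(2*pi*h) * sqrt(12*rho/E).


12*rho/E = 12*1382/1.77e+11 = 9.36949e-08
sqrt(12*rho/E) = sqrt(9.36949e-08) = 0.000306096
c^2/(2*pi*h) = 343^2/(2*pi*0.0114) = 1.64249e+06
fc = 1.64249e+06 * 0.000306096 = 502.76 Hz


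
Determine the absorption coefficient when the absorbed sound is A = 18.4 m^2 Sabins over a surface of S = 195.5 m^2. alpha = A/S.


Absorption coefficient = absorbed power / incident power
alpha = A / S = 18.4 / 195.5 = 0.094118


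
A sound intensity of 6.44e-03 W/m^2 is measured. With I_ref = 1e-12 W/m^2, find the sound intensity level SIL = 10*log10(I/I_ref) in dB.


I / I_ref = 6.44e-03 / 1e-12 = 6.44e+09
SIL = 10 * log10(6.44e+09) = 98.089 dB


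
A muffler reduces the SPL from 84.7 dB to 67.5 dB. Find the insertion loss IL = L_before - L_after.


Insertion loss = SPL without muffler - SPL with muffler
IL = 84.7 - 67.5 = 17.2 dB


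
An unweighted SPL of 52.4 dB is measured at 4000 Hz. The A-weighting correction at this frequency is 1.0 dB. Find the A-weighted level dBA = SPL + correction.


A-weighting table: 4000 Hz -> 1.0 dB correction
SPL_A = SPL + correction = 52.4 + (1.0) = 53.4 dBA


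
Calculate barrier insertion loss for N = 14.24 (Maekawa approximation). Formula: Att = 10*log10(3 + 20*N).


3 + 20*N = 3 + 20*14.24 = 287.8
Att = 10*log10(287.8) = 24.591 dB


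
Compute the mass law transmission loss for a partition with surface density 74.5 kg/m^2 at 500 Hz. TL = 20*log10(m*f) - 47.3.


m * f = 74.5 * 500 = 37250
20*log10(37250) = 91.4225 dB
TL = 91.4225 - 47.3 = 44.123 dB


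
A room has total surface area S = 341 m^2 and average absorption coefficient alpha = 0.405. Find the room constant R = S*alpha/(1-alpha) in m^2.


R = 341 * 0.405 / (1 - 0.405) = 232.11 m^2


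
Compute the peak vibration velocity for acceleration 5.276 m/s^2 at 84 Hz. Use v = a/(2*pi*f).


omega = 2*pi*f = 2*pi*84 = 527.788 rad/s
v = a / omega = 5.276 / 527.788 = 0.0099964 m/s


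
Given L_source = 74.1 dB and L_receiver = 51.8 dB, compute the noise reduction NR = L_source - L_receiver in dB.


NR = L_source - L_receiver (difference between source and receiving room levels)
NR = 74.1 - 51.8 = 22.3 dB


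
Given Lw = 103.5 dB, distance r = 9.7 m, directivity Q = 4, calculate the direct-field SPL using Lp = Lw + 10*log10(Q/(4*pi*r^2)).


4*pi*r^2 = 4*pi*9.7^2 = 1182.37 m^2
Q / (4*pi*r^2) = 4 / 1182.37 = 0.00338304
Lp = 103.5 + 10*log10(0.00338304) = 78.793 dB


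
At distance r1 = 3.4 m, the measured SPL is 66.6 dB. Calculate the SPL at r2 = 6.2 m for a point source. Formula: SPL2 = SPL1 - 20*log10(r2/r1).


r2/r1 = 6.2/3.4 = 1.82353
Correction = 20*log10(1.82353) = 5.21826 dB
SPL2 = 66.6 - 5.21826 = 61.382 dB


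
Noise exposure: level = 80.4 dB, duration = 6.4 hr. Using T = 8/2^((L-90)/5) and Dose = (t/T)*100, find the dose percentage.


T_allowed = 8 / 2^((80.4 - 90)/5) = 30.2738 hr
Dose = 6.4 / 30.2738 * 100 = 21.14 %


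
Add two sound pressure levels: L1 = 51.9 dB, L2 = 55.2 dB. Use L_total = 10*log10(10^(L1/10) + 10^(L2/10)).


10^(51.9/10) = 154882
10^(55.2/10) = 331131
Sum = 154882 + 331131 = 486013
L_total = 10*log10(486013) = 56.866 dB


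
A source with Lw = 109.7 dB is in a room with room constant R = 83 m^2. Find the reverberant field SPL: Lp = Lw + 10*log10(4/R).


4/R = 4/83 = 0.0481928
Lp = 109.7 + 10*log10(0.0481928) = 96.53 dB


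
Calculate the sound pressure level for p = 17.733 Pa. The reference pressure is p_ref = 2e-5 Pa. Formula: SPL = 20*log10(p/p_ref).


p / p_ref = 17.733 / 2e-5 = 886650
SPL = 20 * log10(886650) = 118.96 dB


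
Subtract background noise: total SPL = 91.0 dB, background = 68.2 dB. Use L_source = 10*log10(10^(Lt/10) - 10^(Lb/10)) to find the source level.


10^(91.0/10) = 1.25893e+09
10^(68.2/10) = 6.60693e+06
Difference = 1.25893e+09 - 6.60693e+06 = 1.25232e+09
L_source = 10*log10(1.25232e+09) = 90.977 dB


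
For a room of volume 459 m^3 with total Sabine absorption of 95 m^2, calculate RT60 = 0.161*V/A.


RT60 = 0.161 * 459 / 95 = 0.77788 s


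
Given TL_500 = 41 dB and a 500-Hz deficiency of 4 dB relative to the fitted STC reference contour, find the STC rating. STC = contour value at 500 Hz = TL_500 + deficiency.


By ASTM E413, STC = value of the fitted reference contour at 500 Hz.
Contour value at 500 Hz = TL_500 + deficiency = 41 + 4 = 45
STC = 45


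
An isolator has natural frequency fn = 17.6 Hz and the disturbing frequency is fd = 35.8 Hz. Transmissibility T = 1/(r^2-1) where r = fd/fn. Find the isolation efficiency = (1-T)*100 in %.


r = 35.8 / 17.6 = 2.03409
r^2 - 1 = 2.03409^2 - 1 = 3.13752
T = 1/3.13752 = 0.318723
Efficiency = (1 - 0.318723)*100 = 68.128 %


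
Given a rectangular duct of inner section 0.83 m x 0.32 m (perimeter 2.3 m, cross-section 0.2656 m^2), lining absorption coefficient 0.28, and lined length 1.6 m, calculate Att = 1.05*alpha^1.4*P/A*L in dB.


alpha^1.4 = 0.28^1.4 = 0.168276
Attenuation rate = 1.05 * alpha^1.4 * P / A
= 1.05 * 0.168276 * 2.3 / 0.2656 = 1.53007 dB/m
Total Att = 1.53007 * 1.6 = 2.4481 dB


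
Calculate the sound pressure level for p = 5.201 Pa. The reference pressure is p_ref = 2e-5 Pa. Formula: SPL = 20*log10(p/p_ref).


p / p_ref = 5.201 / 2e-5 = 260050
SPL = 20 * log10(260050) = 108.3 dB


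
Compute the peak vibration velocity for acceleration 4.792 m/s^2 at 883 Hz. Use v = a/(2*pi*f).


omega = 2*pi*f = 2*pi*883 = 5548.05 rad/s
v = a / omega = 4.792 / 5548.05 = 0.00086373 m/s


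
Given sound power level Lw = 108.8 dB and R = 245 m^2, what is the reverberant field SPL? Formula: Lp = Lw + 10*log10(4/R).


4/R = 4/245 = 0.0163265
Lp = 108.8 + 10*log10(0.0163265) = 90.929 dB


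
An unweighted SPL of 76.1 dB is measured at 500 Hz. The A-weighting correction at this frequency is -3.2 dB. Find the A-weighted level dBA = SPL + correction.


A-weighting table: 500 Hz -> -3.2 dB correction
SPL_A = SPL + correction = 76.1 + (-3.2) = 72.9 dBA


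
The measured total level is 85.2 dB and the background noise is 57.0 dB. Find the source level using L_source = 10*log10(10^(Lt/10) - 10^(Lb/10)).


10^(85.2/10) = 3.31131e+08
10^(57.0/10) = 501187
Difference = 3.31131e+08 - 501187 = 3.3063e+08
L_source = 10*log10(3.3063e+08) = 85.193 dB


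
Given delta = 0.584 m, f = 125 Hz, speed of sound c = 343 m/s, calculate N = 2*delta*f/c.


N = 2*delta*f/c = 2*delta/lambda, where lambda = c/f
lambda = 343 / 125 = 2.744 m
N = 2 * 0.584 / 2.744 = 0.42566


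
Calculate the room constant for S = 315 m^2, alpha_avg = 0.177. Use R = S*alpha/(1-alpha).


R = 315 * 0.177 / (1 - 0.177) = 67.746 m^2


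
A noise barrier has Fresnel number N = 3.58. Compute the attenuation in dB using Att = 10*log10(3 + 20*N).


3 + 20*N = 3 + 20*3.58 = 74.6
Att = 10*log10(74.6) = 18.727 dB


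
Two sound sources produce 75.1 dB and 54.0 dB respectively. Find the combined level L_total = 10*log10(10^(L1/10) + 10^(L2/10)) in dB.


10^(75.1/10) = 3.23594e+07
10^(54.0/10) = 251189
Sum = 3.23594e+07 + 251189 = 3.26106e+07
L_total = 10*log10(3.26106e+07) = 75.134 dB


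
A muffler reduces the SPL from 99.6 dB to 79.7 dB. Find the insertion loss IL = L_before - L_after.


Insertion loss = SPL without muffler - SPL with muffler
IL = 99.6 - 79.7 = 19.9 dB


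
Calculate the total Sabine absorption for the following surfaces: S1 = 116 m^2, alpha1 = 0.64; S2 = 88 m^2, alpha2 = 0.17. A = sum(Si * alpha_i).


116 * 0.64 = 74.24
88 * 0.17 = 14.96
A_total = 74.24 + 14.96 = 89.2 m^2


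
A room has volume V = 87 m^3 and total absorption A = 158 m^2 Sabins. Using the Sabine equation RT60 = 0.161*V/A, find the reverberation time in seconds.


RT60 = 0.161 * 87 / 158 = 0.088652 s


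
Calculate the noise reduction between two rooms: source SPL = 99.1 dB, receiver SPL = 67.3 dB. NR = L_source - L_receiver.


NR = L_source - L_receiver (difference between source and receiving room levels)
NR = 99.1 - 67.3 = 31.8 dB


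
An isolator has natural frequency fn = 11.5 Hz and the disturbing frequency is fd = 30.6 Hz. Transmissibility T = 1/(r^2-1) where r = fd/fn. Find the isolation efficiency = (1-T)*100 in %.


r = 30.6 / 11.5 = 2.66087
r^2 - 1 = 2.66087^2 - 1 = 6.08023
T = 1/6.08023 = 0.164467
Efficiency = (1 - 0.164467)*100 = 83.553 %


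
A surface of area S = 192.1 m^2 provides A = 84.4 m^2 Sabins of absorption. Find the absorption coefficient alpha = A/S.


Absorption coefficient = absorbed power / incident power
alpha = A / S = 84.4 / 192.1 = 0.43935


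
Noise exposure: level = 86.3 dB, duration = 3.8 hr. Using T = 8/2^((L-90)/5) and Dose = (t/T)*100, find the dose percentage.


T_allowed = 8 / 2^((86.3 - 90)/5) = 13.3614 hr
Dose = 3.8 / 13.3614 * 100 = 28.44 %


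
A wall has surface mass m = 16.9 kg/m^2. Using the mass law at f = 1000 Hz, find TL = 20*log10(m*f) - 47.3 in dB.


m * f = 16.9 * 1000 = 16900
20*log10(16900) = 84.5577 dB
TL = 84.5577 - 47.3 = 37.258 dB


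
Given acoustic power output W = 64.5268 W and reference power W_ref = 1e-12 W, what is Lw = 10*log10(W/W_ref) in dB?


W / W_ref = 64.5268 / 1e-12 = 6.45268e+13
Lw = 10 * log10(6.45268e+13) = 138.1 dB


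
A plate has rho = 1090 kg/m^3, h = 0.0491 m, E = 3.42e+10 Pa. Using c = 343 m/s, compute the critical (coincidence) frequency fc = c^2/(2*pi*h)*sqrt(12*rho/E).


12*rho/E = 12*1090/3.42e+10 = 3.82456e-07
sqrt(12*rho/E) = sqrt(3.82456e-07) = 0.00061843
c^2/(2*pi*h) = 343^2/(2*pi*0.0491) = 381353
fc = 381353 * 0.00061843 = 235.84 Hz


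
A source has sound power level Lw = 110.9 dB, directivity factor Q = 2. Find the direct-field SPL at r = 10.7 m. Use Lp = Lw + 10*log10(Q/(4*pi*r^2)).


4*pi*r^2 = 4*pi*10.7^2 = 1438.72 m^2
Q / (4*pi*r^2) = 2 / 1438.72 = 0.00139012
Lp = 110.9 + 10*log10(0.00139012) = 82.331 dB


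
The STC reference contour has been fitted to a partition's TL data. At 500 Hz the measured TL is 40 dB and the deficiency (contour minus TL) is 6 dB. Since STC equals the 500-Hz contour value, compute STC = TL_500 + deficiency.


By ASTM E413, STC = value of the fitted reference contour at 500 Hz.
Contour value at 500 Hz = TL_500 + deficiency = 40 + 6 = 46
STC = 46


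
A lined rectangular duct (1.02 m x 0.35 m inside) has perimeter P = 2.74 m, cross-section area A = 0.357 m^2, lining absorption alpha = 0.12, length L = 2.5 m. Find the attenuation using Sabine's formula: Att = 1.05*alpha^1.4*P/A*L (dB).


alpha^1.4 = 0.12^1.4 = 0.0513871
Attenuation rate = 1.05 * alpha^1.4 * P / A
= 1.05 * 0.0513871 * 2.74 / 0.357 = 0.41412 dB/m
Total Att = 0.41412 * 2.5 = 1.0353 dB


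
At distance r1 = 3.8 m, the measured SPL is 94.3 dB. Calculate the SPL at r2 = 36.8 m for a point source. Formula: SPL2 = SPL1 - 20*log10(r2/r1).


r2/r1 = 36.8/3.8 = 9.68421
Correction = 20*log10(9.68421) = 19.7213 dB
SPL2 = 94.3 - 19.7213 = 74.579 dB


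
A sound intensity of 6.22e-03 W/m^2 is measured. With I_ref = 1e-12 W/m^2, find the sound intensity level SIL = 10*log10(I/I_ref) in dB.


I / I_ref = 6.22e-03 / 1e-12 = 6.22e+09
SIL = 10 * log10(6.22e+09) = 97.938 dB


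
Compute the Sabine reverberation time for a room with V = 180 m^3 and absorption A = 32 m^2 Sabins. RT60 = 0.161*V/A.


RT60 = 0.161 * 180 / 32 = 0.90563 s


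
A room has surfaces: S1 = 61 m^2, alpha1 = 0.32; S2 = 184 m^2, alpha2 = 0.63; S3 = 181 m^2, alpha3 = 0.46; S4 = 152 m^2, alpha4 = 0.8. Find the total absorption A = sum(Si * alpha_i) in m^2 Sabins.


61 * 0.32 = 19.52
184 * 0.63 = 115.92
181 * 0.46 = 83.26
152 * 0.8 = 121.6
A_total = 19.52 + 115.92 + 83.26 + 121.6 = 340.3 m^2


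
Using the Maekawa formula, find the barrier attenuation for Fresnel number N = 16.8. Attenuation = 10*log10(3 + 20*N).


3 + 20*N = 3 + 20*16.8 = 339
Att = 10*log10(339) = 25.302 dB


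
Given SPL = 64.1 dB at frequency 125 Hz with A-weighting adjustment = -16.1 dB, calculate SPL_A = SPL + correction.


A-weighting table: 125 Hz -> -16.1 dB correction
SPL_A = SPL + correction = 64.1 + (-16.1) = 48 dBA


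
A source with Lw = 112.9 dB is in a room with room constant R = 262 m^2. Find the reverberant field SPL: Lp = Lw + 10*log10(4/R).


4/R = 4/262 = 0.0152672
Lp = 112.9 + 10*log10(0.0152672) = 94.738 dB


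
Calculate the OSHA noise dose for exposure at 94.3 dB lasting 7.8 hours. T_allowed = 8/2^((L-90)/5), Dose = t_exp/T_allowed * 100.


T_allowed = 8 / 2^((94.3 - 90)/5) = 4.40762 hr
Dose = 7.8 / 4.40762 * 100 = 176.97 %


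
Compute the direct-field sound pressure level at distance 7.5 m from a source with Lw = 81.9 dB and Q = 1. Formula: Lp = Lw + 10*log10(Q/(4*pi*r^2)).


4*pi*r^2 = 4*pi*7.5^2 = 706.858 m^2
Q / (4*pi*r^2) = 1 / 706.858 = 0.00141471
Lp = 81.9 + 10*log10(0.00141471) = 53.407 dB


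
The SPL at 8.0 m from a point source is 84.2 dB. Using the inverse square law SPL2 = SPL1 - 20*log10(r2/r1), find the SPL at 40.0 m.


r2/r1 = 40.0/8.0 = 5
Correction = 20*log10(5) = 13.9794 dB
SPL2 = 84.2 - 13.9794 = 70.221 dB


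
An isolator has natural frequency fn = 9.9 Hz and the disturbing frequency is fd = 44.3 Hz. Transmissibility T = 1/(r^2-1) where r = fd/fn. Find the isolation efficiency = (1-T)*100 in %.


r = 44.3 / 9.9 = 4.47475
r^2 - 1 = 4.47475^2 - 1 = 19.0234
T = 1/19.0234 = 0.0525668
Efficiency = (1 - 0.0525668)*100 = 94.743 %


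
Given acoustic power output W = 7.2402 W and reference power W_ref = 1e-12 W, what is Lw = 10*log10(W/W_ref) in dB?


W / W_ref = 7.2402 / 1e-12 = 7.2402e+12
Lw = 10 * log10(7.2402e+12) = 128.6 dB


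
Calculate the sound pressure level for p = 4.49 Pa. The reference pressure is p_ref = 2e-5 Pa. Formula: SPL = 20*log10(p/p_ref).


p / p_ref = 4.49 / 2e-5 = 224500
SPL = 20 * log10(224500) = 107.02 dB


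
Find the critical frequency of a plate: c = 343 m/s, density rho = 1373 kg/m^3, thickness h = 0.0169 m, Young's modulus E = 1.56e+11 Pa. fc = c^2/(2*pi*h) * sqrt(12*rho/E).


12*rho/E = 12*1373/1.56e+11 = 1.05615e-07
sqrt(12*rho/E) = sqrt(1.05615e-07) = 0.000324985
c^2/(2*pi*h) = 343^2/(2*pi*0.0169) = 1.10795e+06
fc = 1.10795e+06 * 0.000324985 = 360.07 Hz


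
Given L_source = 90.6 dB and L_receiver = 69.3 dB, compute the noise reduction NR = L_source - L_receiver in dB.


NR = L_source - L_receiver (difference between source and receiving room levels)
NR = 90.6 - 69.3 = 21.3 dB


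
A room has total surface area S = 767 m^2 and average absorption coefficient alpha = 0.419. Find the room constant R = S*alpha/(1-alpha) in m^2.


R = 767 * 0.419 / (1 - 0.419) = 553.14 m^2


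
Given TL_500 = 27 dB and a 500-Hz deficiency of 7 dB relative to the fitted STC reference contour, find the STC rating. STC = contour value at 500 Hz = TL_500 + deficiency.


By ASTM E413, STC = value of the fitted reference contour at 500 Hz.
Contour value at 500 Hz = TL_500 + deficiency = 27 + 7 = 34
STC = 34


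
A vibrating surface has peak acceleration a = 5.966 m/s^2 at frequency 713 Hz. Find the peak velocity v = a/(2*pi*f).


omega = 2*pi*f = 2*pi*713 = 4479.91 rad/s
v = a / omega = 5.966 / 4479.91 = 0.0013317 m/s


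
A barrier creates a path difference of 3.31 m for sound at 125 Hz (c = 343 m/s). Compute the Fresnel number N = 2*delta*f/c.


N = 2*delta*f/c = 2*delta/lambda, where lambda = c/f
lambda = 343 / 125 = 2.744 m
N = 2 * 3.31 / 2.744 = 2.4125


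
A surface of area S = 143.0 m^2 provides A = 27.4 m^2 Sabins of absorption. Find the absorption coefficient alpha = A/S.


Absorption coefficient = absorbed power / incident power
alpha = A / S = 27.4 / 143.0 = 0.19161


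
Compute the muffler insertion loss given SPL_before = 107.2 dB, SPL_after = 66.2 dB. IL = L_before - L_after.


Insertion loss = SPL without muffler - SPL with muffler
IL = 107.2 - 66.2 = 41 dB


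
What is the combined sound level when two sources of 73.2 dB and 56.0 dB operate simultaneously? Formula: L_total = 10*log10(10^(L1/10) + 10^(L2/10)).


10^(73.2/10) = 2.0893e+07
10^(56.0/10) = 398107
Sum = 2.0893e+07 + 398107 = 2.12911e+07
L_total = 10*log10(2.12911e+07) = 73.282 dB


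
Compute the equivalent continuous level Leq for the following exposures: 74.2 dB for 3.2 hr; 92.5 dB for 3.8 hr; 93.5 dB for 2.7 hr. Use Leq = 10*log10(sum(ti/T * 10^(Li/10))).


T_total = 3.2 + 3.8 + 2.7 = 9.7 hr
(3.2/9.7) * 10^(74.2/10) = 8.67717e+06
(3.8/9.7) * 10^(92.5/10) = 6.96646e+08
(2.7/9.7) * 10^(93.5/10) = 6.23149e+08
Sum = 8.67717e+06 + 6.96646e+08 + 6.23149e+08 = 1.32847e+09
Leq = 10*log10(1.32847e+09) = 91.234 dB


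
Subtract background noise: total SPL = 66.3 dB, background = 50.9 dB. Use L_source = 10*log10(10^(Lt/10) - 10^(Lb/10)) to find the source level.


10^(66.3/10) = 4.2658e+06
10^(50.9/10) = 123027
Difference = 4.2658e+06 - 123027 = 4.14277e+06
L_source = 10*log10(4.14277e+06) = 66.173 dB


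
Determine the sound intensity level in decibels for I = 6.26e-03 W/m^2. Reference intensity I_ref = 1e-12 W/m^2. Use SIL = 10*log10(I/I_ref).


I / I_ref = 6.26e-03 / 1e-12 = 6.26e+09
SIL = 10 * log10(6.26e+09) = 97.966 dB
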